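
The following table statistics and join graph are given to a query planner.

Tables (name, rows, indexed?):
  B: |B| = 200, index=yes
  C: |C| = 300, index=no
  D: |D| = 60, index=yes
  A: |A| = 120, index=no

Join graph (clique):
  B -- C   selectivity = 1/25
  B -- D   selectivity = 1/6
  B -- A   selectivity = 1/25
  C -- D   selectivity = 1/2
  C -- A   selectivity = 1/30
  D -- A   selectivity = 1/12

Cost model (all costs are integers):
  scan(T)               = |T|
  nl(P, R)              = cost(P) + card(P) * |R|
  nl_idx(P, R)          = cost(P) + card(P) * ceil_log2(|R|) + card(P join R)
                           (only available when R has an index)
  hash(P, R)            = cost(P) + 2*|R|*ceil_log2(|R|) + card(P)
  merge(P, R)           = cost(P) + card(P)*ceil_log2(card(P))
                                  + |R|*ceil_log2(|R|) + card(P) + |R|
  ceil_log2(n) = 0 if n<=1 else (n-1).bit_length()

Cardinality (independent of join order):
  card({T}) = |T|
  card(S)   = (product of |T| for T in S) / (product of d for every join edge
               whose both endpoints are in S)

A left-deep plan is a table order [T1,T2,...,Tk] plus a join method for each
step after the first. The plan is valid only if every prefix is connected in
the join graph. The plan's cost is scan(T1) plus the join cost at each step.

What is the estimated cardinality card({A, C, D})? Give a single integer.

3000

Tables in S: A(120), C(300), D(60)
Edges inside S: C-D(d=2), C-A(d=30), D-A(d=12)
numerator = 120 * 300 * 60 = 2160000
denominator = 2 * 30 * 12 = 720
card(S) = 2160000 / 720 = 3000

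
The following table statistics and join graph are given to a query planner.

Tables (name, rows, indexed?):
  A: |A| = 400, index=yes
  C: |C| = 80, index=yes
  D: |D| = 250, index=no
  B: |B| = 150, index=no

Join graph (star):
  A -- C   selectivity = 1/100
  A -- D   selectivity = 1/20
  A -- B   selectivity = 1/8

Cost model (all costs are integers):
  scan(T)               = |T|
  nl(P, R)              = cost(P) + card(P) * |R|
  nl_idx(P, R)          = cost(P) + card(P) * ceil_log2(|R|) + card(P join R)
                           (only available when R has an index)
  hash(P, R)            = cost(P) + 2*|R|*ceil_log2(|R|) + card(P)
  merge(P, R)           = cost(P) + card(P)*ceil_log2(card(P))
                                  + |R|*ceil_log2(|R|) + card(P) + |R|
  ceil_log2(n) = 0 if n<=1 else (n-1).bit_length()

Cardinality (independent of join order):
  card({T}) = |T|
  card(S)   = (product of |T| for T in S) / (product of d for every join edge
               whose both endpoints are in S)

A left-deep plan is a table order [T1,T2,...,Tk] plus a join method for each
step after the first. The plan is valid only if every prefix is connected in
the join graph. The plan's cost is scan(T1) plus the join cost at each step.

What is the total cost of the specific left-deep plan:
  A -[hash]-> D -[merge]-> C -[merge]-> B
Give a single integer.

128790

step 1: scan A: cost=400, card=400
step 2: join D via hash
    card(P join D) = 400*250/(20) = 5000
    cost = 400 + 2*250*8 + 400 = 4800
step 3: join C via merge
    card(P join C) = 5000*80/(100) = 4000
    cost = 4800 + 5000*13 + 80*7 + 5000 + 80 = 75440
step 4: join B via merge
    card(P join B) = 4000*150/(8) = 75000
    cost = 75440 + 4000*12 + 150*8 + 4000 + 150 = 128790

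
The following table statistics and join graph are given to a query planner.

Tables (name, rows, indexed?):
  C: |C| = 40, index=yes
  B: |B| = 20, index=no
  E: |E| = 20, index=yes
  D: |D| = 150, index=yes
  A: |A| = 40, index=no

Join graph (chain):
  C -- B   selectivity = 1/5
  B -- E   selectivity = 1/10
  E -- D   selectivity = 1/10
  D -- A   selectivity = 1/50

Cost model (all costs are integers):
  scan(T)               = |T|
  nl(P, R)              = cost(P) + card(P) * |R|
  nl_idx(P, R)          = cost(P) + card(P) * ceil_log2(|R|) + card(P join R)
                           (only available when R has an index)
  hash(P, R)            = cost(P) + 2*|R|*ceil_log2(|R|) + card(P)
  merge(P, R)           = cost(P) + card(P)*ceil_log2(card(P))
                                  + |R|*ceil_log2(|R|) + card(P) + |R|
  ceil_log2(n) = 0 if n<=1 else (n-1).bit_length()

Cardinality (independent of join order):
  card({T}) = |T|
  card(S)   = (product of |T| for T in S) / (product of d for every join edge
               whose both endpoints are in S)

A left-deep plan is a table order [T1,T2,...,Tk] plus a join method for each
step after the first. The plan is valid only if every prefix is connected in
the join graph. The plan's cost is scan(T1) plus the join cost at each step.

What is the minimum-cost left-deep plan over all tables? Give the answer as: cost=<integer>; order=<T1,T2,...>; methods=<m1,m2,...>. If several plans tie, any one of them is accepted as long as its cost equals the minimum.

cost=2200; order=A,D,E,B,C; methods=nl_idx,hash,hash,hash

Selinger DP (subsets sized 1..n):
  {C}: scan cost=40, card=40
  {B}: scan cost=20, card=20
  {E}: scan cost=20, card=20
  {D}: scan cost=150, card=150
  {A}: scan cost=40, card=40
  {BC}: card=160; try (B,hash)→280, (C,nl_idx)→300, (C,merge)→420, (B,merge)→440, (C,hash)→520, (C,nl)→820 …(+1); best=280 via (B,hash)
  {BE}: card=40; try (E,nl_idx)→160, (E,hash)→240, (B,hash)→240, (E,merge)→260, (B,merge)→260, (E,nl)→420 …(+1); best=160 via (E,nl_idx)
  {DE}: card=300; try (D,nl_idx)→480, (E,hash)→500, (E,nl_idx)→1200, (D,merge)→1490, (E,merge)→1620, (D,hash)→2440 …(+2); best=480 via (D,nl_idx)
  {AD}: card=120; try (D,nl_idx)→480, (A,hash)→780, (D,merge)→1670, (A,merge)→1780, (D,hash)→2480, (D,nl)→6040 …(+1); best=480 via (D,nl_idx)
  {BCE}: card=320; try (E,hash)→640, (C,hash)→680, (C,merge)→720, (C,nl_idx)→720, (E,nl_idx)→1400, (C,nl)→1760 …(+2); best=640 via (E,hash)
  {BDE}: card=600; try (B,hash)→980, (D,nl_idx)→1080, (D,merge)→1790, (D,hash)→2600, (B,merge)→3600, (D,nl)→6160 …(+1); best=980 via (B,hash)
  {ADE}: card=240; try (E,hash)→800, (A,hash)→1260, (E,nl_idx)→1320, (E,merge)→1560, (E,nl)→2880, (A,merge)→3760 …(+1); best=800 via (E,hash)
  {BCDE}: card=4800; try (C,hash)→2060, (D,hash)→3360, (D,merge)→5190, (C,merge)→7860, (D,nl_idx)→8000, (C,nl_idx)→9380 …(+2); best=2060 via (C,hash)
  {ABDE}: card=480; try (B,hash)→1240, (A,hash)→2060, (B,merge)→3080, (B,nl)→5600, (A,merge)→7860, (A,nl)→24980; best=1240 via (B,hash)
  {ABCDE}: card=3840; try (C,hash)→2200, (C,merge)→6320, (A,hash)→7340, (C,nl_idx)→7960, (C,nl)→20440, (A,merge)→69540 …(+1); best=2200 via (C,hash)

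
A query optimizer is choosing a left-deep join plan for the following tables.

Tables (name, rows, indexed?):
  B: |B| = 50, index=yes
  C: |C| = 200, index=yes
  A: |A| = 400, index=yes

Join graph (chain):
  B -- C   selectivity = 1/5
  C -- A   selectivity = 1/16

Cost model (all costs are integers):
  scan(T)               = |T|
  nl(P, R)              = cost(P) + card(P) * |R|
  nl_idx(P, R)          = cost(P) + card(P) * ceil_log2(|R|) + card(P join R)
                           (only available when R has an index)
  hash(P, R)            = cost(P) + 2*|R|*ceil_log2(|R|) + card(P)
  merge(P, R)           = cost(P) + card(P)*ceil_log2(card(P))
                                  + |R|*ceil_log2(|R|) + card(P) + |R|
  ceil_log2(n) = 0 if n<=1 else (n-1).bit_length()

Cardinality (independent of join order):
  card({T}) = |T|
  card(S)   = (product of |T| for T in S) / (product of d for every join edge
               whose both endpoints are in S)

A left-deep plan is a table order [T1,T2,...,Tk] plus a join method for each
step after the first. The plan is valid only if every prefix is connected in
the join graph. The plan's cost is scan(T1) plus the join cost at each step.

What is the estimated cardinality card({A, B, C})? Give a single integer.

50000

Tables in S: A(400), B(50), C(200)
Edges inside S: B-C(d=5), C-A(d=16)
numerator = 400 * 50 * 200 = 4000000
denominator = 5 * 16 = 80
card(S) = 4000000 / 80 = 50000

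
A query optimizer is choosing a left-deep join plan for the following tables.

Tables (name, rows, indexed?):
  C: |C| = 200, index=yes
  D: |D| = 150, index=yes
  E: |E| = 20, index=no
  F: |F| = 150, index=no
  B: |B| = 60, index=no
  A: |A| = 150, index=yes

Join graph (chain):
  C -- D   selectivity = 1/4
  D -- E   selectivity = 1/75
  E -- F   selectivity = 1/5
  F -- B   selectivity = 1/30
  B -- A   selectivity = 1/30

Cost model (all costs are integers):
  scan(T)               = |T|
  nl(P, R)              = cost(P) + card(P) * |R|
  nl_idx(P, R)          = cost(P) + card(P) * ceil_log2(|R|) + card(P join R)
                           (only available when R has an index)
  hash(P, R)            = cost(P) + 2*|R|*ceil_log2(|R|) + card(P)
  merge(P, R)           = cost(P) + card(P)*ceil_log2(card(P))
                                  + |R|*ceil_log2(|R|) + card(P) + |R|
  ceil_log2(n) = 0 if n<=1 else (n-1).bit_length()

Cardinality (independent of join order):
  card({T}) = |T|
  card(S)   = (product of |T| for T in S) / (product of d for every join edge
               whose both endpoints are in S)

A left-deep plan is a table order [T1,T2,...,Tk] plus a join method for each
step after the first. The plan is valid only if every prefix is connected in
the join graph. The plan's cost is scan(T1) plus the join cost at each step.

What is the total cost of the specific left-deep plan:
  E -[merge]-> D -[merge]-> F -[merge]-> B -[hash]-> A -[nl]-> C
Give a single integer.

step 1: scan E: cost=20, card=20
step 2: join D via merge
    card(P join D) = 20*150/(75) = 40
    cost = 20 + 20*5 + 150*8 + 20 + 150 = 1490
step 3: join F via merge
    card(P join F) = 40*150/(5) = 1200
    cost = 1490 + 40*6 + 150*8 + 40 + 150 = 3120
step 4: join B via merge
    card(P join B) = 1200*60/(30) = 2400
    cost = 3120 + 1200*11 + 60*6 + 1200 + 60 = 17940
step 5: join A via hash
    card(P join A) = 2400*150/(30) = 12000
    cost = 17940 + 2*150*8 + 2400 = 22740
step 6: join C via nl
    card(P join C) = 12000*200/(4) = 600000
    cost = 22740 + 12000*200 = 2422740

2422740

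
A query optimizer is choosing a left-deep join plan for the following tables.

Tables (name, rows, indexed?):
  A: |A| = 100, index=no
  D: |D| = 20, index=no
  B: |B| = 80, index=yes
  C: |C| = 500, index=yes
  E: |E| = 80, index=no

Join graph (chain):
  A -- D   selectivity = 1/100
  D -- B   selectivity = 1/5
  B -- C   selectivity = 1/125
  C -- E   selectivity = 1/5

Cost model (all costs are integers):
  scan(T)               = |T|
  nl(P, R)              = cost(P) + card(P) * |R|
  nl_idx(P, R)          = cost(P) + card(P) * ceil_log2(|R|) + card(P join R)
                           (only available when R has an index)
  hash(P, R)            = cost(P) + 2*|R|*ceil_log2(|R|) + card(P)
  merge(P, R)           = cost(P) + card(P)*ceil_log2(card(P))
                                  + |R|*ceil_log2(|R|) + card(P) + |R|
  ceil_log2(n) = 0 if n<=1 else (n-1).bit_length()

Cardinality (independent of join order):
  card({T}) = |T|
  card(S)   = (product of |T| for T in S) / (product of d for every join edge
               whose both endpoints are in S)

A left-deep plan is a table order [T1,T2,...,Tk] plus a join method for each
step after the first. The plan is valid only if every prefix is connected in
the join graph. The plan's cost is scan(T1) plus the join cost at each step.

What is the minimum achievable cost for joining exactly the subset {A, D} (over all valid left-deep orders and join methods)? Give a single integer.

400

Selinger DP over subsets of {A,D}:
  {A}: scan cost=100, card=100
  {D}: scan cost=20, card=20
  {AD}: card=20; try (D,hash)→400, (A,merge)→940, (D,merge)→1020, (A,hash)→1440, (A,nl)→2020, (D,nl)→2100; best=400 via (D,hash)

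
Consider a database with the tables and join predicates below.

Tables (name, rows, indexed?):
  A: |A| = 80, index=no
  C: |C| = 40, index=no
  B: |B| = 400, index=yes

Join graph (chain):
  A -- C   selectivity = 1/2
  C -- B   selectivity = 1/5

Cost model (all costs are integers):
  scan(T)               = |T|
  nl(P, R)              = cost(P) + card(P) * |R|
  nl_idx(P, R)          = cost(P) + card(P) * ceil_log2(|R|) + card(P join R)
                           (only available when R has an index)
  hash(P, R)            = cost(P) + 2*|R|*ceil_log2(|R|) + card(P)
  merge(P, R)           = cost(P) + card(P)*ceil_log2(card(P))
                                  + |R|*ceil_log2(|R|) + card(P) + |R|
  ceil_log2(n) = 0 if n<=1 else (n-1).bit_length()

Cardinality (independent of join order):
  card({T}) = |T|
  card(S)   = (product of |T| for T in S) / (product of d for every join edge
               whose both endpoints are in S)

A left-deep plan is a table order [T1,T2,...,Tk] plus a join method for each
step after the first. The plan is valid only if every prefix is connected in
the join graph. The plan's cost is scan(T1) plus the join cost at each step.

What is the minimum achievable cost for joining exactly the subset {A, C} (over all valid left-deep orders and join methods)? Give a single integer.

Selinger DP over subsets of {A,C}:
  {A}: scan cost=80, card=80
  {C}: scan cost=40, card=40
  {AC}: card=1600; try (C,hash)→640, (A,merge)→960, (C,merge)→1000, (A,hash)→1200, (A,nl)→3240, (C,nl)→3280; best=640 via (C,hash)

640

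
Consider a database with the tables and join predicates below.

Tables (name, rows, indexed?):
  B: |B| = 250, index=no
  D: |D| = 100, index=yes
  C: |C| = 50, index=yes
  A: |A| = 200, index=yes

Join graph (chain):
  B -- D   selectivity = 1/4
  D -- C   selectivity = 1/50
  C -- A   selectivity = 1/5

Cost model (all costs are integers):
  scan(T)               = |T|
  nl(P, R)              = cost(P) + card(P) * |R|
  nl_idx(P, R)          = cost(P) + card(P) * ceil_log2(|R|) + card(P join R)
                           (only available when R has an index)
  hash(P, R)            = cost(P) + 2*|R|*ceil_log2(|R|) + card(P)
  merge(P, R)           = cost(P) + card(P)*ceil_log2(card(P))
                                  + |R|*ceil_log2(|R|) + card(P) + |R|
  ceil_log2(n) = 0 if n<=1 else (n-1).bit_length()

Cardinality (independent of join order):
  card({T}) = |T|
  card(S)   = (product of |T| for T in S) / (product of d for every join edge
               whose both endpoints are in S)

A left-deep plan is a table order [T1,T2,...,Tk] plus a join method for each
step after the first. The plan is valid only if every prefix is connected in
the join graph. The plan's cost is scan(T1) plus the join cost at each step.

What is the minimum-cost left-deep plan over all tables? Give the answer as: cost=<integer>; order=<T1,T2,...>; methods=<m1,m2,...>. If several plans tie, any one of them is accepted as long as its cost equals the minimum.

Selinger DP (subsets sized 1..n):
  {B}: scan cost=250, card=250
  {D}: scan cost=100, card=100
  {C}: scan cost=50, card=50
  {A}: scan cost=200, card=200
  {BD}: card=6250; try (D,hash)→1900, (B,merge)→3150, (D,merge)→3300, (B,hash)→4200, (D,nl_idx)→8250, (B,nl)→25100 …(+1); best=1900 via (D,hash)
  {CD}: card=100; try (D,nl_idx)→500, (C,hash)→800, (C,nl_idx)→800, (D,merge)→1200, (C,merge)→1250, (D,hash)→1500 …(+2); best=500 via (D,nl_idx)
  {AC}: card=2000; try (C,hash)→1000, (A,merge)→2200, (C,merge)→2350, (A,nl_idx)→2450, (A,hash)→3300, (C,nl_idx)→3400 …(+2); best=1000 via (C,hash)
  {BCD}: card=6250; try (B,merge)→3550, (B,hash)→4600, (C,hash)→8750, (B,nl)→25500, (C,nl_idx)→45650, (C,merge)→89750 …(+1); best=3550 via (B,merge)
  {ACD}: card=4000; try (A,merge)→3100, (A,hash)→3800, (D,hash)→4400, (A,nl_idx)→5300, (D,nl_idx)→19000, (A,nl)→20500 …(+2); best=3100 via (A,merge)
  {ABCD}: card=250000; try (B,hash)→11100, (A,hash)→13000, (B,merge)→57350, (A,merge)→92850, (A,nl_idx)→303550, (B,nl)→1003100 …(+1); best=11100 via (B,hash)

cost=11100; order=C,D,A,B; methods=nl_idx,merge,hash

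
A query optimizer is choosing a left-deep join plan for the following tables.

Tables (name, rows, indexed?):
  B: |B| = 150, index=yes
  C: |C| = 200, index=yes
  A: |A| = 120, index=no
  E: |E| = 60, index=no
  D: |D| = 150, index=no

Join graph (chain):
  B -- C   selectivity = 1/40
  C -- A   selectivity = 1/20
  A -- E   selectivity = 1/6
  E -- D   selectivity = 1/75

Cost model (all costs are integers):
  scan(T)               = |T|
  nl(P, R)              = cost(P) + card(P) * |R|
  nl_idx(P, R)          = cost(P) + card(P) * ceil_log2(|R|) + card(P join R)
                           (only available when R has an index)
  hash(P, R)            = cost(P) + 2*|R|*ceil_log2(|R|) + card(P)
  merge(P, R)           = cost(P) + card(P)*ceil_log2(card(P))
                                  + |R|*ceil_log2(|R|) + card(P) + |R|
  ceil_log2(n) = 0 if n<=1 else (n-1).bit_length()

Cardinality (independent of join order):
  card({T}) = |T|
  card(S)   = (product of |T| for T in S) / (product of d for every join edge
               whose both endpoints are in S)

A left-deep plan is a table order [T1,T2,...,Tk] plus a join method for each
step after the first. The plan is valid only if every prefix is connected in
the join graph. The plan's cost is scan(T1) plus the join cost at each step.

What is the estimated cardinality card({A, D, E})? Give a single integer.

Tables in S: A(120), D(150), E(60)
Edges inside S: A-E(d=6), E-D(d=75)
numerator = 120 * 150 * 60 = 1080000
denominator = 6 * 75 = 450
card(S) = 1080000 / 450 = 2400

2400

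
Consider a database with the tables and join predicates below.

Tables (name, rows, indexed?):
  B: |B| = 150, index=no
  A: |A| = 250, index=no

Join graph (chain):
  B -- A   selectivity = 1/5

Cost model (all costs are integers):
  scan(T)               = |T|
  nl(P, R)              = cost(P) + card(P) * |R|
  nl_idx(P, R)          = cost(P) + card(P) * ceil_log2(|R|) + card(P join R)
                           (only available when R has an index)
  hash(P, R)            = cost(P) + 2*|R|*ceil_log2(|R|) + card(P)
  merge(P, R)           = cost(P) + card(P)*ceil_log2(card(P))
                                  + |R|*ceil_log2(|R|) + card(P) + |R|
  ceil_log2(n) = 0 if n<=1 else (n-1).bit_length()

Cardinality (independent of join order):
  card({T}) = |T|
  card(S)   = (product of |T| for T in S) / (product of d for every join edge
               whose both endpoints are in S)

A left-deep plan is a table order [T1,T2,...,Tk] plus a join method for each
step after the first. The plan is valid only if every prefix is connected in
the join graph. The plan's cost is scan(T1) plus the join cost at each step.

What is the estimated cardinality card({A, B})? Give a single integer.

Tables in S: A(250), B(150)
Edges inside S: B-A(d=5)
numerator = 250 * 150 = 37500
denominator = 5 = 5
card(S) = 37500 / 5 = 7500

7500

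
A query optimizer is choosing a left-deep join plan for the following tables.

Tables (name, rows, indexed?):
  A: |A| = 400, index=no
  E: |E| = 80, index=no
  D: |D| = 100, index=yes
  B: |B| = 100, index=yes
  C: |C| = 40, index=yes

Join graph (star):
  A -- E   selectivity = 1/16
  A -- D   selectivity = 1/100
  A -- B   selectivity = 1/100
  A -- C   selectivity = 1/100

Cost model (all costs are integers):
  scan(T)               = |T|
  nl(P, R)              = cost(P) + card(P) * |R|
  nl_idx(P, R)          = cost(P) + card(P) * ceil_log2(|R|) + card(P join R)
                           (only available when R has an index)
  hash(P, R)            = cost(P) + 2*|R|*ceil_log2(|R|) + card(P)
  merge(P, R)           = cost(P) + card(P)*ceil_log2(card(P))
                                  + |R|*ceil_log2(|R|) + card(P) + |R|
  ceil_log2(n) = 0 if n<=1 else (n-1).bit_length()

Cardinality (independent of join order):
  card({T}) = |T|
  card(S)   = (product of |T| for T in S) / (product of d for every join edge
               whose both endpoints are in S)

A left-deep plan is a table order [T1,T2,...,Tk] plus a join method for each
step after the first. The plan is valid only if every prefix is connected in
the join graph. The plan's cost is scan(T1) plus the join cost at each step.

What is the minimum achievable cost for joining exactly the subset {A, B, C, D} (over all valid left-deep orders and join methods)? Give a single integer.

Selinger DP over subsets of {A,B,C,D}:
  {A}: scan cost=400, card=400
  {D}: scan cost=100, card=100
  {B}: scan cost=100, card=100
  {C}: scan cost=40, card=40
  {AD}: card=400; try (D,hash)→2200, (D,nl_idx)→3600, (A,merge)→4900, (D,merge)→5200, (A,hash)→7400, (A,nl)→40100 …(+1); best=2200 via (D,hash)
  {AB}: card=400; try (B,hash)→2200, (B,nl_idx)→3600, (A,merge)→4900, (B,merge)→5200, (A,hash)→7400, (A,nl)→40100 …(+1); best=2200 via (B,hash)
  {AC}: card=160; try (C,hash)→1280, (C,nl_idx)→2960, (A,merge)→4320, (C,merge)→4680, (A,hash)→7280, (A,nl)→16040 …(+1); best=1280 via (C,hash)
  {ABD}: card=400; try (D,hash)→4000, (B,hash)→4000, (D,nl_idx)→5400, (B,nl_idx)→5400, (D,merge)→7000, (B,merge)→7000 …(+2); best=4000 via (D,hash)
  {ACD}: card=160; try (D,nl_idx)→2560, (D,hash)→2840, (C,hash)→3080, (D,merge)→3520, (C,nl_idx)→4760, (C,merge)→6480 …(+2); best=2560 via (D,nl_idx)
  {ABC}: card=160; try (B,nl_idx)→2560, (B,hash)→2840, (C,hash)→3080, (B,merge)→3520, (C,nl_idx)→4760, (C,merge)→6480 …(+2); best=2560 via (B,nl_idx)
  {ABCD}: card=160; try (D,nl_idx)→3840, (B,nl_idx)→3840, (D,hash)→4120, (B,hash)→4120, (D,merge)→4800, (B,merge)→4800 …(+6); best=3840 via (D,nl_idx)

3840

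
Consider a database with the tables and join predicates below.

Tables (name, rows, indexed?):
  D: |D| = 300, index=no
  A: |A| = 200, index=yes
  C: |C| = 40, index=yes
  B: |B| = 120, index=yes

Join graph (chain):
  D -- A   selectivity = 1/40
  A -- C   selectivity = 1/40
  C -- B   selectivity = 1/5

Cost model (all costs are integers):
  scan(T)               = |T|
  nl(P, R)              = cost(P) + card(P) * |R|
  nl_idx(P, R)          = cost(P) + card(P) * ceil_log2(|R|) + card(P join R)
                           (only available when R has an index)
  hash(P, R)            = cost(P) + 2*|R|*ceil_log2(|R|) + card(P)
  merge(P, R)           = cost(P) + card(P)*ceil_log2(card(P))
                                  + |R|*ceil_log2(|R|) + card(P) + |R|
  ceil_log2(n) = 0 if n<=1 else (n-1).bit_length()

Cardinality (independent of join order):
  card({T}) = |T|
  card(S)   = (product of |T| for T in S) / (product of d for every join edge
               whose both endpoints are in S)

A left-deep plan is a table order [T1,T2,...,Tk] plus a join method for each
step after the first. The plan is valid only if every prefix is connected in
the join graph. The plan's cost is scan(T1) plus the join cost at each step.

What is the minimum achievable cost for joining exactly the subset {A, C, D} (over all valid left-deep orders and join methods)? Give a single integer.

Selinger DP over subsets of {A,C,D}:
  {D}: scan cost=300, card=300
  {A}: scan cost=200, card=200
  {C}: scan cost=40, card=40
  {AD}: card=1500; try (A,hash)→3800, (A,nl_idx)→4200, (D,merge)→5000, (A,merge)→5100, (D,hash)→5800, (D,nl)→60200 …(+1); best=3800 via (A,hash)
  {AC}: card=200; try (A,nl_idx)→560, (C,hash)→880, (C,nl_idx)→1600, (A,merge)→2120, (C,merge)→2280, (A,hash)→3280 …(+2); best=560 via (A,nl_idx)
  {ACD}: card=1500; try (D,merge)→5360, (C,hash)→5780, (D,hash)→6160, (C,nl_idx)→14300, (C,merge)→22080, (D,nl)→60560 …(+1); best=5360 via (D,merge)

5360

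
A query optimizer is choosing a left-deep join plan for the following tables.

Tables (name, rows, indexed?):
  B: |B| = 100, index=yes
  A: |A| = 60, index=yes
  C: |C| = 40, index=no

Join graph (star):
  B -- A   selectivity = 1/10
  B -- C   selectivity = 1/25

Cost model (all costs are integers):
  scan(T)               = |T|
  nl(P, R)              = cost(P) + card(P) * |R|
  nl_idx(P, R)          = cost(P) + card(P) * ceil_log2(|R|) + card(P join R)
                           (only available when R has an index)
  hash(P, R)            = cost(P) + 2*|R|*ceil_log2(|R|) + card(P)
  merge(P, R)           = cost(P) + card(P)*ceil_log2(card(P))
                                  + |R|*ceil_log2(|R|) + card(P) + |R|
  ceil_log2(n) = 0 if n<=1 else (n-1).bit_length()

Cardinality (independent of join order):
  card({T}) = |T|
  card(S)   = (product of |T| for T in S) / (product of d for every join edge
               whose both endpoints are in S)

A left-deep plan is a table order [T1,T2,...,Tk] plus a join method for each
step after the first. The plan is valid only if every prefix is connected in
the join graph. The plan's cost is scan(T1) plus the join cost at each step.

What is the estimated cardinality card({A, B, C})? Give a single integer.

960

Tables in S: A(60), B(100), C(40)
Edges inside S: B-A(d=10), B-C(d=25)
numerator = 60 * 100 * 40 = 240000
denominator = 10 * 25 = 250
card(S) = 240000 / 250 = 960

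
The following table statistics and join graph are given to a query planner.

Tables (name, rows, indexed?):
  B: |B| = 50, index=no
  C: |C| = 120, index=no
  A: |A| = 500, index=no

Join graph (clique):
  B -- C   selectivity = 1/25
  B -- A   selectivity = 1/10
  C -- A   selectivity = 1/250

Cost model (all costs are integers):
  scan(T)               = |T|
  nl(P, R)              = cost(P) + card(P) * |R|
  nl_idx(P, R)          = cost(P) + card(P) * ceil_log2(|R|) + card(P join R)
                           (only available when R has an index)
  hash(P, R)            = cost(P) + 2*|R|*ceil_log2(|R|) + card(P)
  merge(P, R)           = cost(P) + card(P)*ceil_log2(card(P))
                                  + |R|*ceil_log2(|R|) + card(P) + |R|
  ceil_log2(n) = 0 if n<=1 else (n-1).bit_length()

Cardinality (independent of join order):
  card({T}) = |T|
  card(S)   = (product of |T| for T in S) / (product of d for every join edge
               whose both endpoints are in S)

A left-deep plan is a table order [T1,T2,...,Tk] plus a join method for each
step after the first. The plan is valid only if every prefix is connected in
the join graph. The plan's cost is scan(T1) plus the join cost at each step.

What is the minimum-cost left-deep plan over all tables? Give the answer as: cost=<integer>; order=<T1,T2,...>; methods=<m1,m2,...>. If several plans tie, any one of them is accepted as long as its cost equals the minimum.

Selinger DP (subsets sized 1..n):
  {B}: scan cost=50, card=50
  {C}: scan cost=120, card=120
  {A}: scan cost=500, card=500
  {BC}: card=240; try (B,hash)→840, (C,merge)→1360, (B,merge)→1430, (C,hash)→1780, (C,nl)→6050, (B,nl)→6120; best=840 via (B,hash)
  {AB}: card=2500; try (B,hash)→1600, (A,merge)→5400, (B,merge)→5850, (A,hash)→9100, (A,nl)→25050, (B,nl)→25500; best=1600 via (B,hash)
  {AC}: card=240; try (C,hash)→2680, (A,merge)→6080, (C,merge)→6460, (A,hash)→9240, (A,nl)→60120, (C,nl)→60500; best=2680 via (C,hash)
  {ABC}: card=48; try (B,hash)→3520, (B,merge)→5190, (C,hash)→5780, (A,merge)→8000, (A,hash)→10080, (B,nl)→14680 …(+3); best=3520 via (B,hash)

cost=3520; order=A,C,B; methods=hash,hash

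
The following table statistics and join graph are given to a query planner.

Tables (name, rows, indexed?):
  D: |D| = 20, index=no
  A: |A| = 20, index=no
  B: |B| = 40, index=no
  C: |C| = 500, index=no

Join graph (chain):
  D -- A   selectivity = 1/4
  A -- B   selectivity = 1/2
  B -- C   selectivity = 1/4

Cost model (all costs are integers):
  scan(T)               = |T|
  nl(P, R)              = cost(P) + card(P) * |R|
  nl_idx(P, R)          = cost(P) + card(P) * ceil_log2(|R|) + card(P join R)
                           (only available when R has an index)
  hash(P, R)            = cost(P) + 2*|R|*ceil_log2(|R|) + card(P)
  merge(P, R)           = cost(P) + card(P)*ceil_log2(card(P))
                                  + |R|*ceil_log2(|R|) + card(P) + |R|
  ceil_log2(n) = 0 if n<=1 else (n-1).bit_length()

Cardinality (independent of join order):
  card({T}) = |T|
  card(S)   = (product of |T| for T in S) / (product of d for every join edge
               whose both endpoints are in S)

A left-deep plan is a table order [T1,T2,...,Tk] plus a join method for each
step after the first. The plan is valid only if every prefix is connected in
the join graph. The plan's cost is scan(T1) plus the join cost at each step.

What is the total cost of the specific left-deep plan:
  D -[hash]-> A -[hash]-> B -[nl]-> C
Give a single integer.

1000820

step 1: scan D: cost=20, card=20
step 2: join A via hash
    card(P join A) = 20*20/(4) = 100
    cost = 20 + 2*20*5 + 20 = 240
step 3: join B via hash
    card(P join B) = 100*40/(2) = 2000
    cost = 240 + 2*40*6 + 100 = 820
step 4: join C via nl
    card(P join C) = 2000*500/(4) = 250000
    cost = 820 + 2000*500 = 1000820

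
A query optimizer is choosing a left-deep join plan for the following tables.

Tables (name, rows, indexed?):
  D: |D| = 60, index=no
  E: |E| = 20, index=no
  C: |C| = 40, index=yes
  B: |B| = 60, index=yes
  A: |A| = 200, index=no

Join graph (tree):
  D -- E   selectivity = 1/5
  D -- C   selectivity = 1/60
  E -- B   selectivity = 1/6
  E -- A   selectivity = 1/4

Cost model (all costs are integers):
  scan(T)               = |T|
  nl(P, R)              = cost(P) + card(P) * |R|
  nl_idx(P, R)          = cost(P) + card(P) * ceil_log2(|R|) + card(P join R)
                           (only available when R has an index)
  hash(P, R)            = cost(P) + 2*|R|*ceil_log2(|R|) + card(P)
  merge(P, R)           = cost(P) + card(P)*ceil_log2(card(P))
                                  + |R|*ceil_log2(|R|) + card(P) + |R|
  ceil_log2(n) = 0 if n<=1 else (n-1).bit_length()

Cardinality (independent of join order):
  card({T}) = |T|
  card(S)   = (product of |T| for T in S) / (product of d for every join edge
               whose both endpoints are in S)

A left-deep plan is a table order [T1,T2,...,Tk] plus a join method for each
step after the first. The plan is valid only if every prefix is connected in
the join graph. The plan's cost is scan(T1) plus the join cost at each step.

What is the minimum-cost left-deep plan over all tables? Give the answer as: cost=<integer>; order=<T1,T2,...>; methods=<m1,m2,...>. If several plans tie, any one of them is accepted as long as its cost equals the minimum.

Selinger DP (subsets sized 1..n):
  {D}: scan cost=60, card=60
  {E}: scan cost=20, card=20
  {C}: scan cost=40, card=40
  {B}: scan cost=60, card=60
  {A}: scan cost=200, card=200
  {DE}: card=240; try (E,hash)→320, (D,merge)→560, (E,merge)→600, (D,hash)→760, (D,nl)→1220, (E,nl)→1260; best=320 via (E,hash)
  {CD}: card=40; try (C,nl_idx)→460, (C,hash)→600, (D,merge)→740, (C,merge)→760, (D,hash)→800, (D,nl)→2440 …(+1); best=460 via (C,nl_idx)
  {BE}: card=200; try (E,hash)→320, (B,nl_idx)→340, (B,merge)→560, (E,merge)→600, (B,hash)→760, (B,nl)→1220 …(+1); best=320 via (E,hash)
  {AE}: card=1000; try (E,hash)→600, (A,merge)→1940, (E,merge)→2120, (A,hash)→3240, (A,nl)→4020, (E,nl)→4200; best=600 via (E,hash)
  {CDE}: card=160; try (E,hash)→700, (E,merge)→860, (C,hash)→1040, (E,nl)→1260, (C,nl_idx)→1920, (C,merge)→2760 …(+1); best=700 via (E,hash)
  {BDE}: card=2400; try (D,hash)→1240, (B,hash)→1280, (D,merge)→2540, (B,merge)→2900, (B,nl_idx)→4160, (D,nl)→12320 …(+1); best=1240 via (D,hash)
  {ADE}: card=12000; try (D,hash)→2320, (A,hash)→3760, (A,merge)→4280, (D,merge)→12020, (A,nl)→48320, (D,nl)→60600; best=2320 via (D,hash)
  {ABE}: card=10000; try (B,hash)→2320, (A,hash)→3720, (A,merge)→3920, (B,merge)→12020, (B,nl_idx)→16600, (A,nl)→40320 …(+1); best=2320 via (B,hash)
  {BCDE}: card=1600; try (B,hash)→1580, (B,merge)→2560, (B,nl_idx)→3260, (C,hash)→4120, (B,nl)→10300, (C,nl_idx)→17240 …(+2); best=1580 via (B,hash)
  {ACDE}: card=8000; try (A,merge)→3940, (A,hash)→4060, (C,hash)→14800, (A,nl)→32700, (C,nl_idx)→82320, (C,merge)→182600 …(+1); best=3940 via (A,merge)
  {ABDE}: card=120000; try (A,hash)→6840, (D,hash)→13040, (B,hash)→15040, (A,merge)→34240, (D,merge)→152740, (B,merge)→182740 …(+4); best=6840 via (A,hash)
  {ABCDE}: card=80000; try (A,hash)→6380, (B,hash)→12660, (A,merge)→22580, (B,merge)→116360, (C,hash)→127320, (B,nl_idx)→131940 …(+5); best=6380 via (A,hash)

cost=6380; order=D,C,E,B,A; methods=nl_idx,hash,hash,hash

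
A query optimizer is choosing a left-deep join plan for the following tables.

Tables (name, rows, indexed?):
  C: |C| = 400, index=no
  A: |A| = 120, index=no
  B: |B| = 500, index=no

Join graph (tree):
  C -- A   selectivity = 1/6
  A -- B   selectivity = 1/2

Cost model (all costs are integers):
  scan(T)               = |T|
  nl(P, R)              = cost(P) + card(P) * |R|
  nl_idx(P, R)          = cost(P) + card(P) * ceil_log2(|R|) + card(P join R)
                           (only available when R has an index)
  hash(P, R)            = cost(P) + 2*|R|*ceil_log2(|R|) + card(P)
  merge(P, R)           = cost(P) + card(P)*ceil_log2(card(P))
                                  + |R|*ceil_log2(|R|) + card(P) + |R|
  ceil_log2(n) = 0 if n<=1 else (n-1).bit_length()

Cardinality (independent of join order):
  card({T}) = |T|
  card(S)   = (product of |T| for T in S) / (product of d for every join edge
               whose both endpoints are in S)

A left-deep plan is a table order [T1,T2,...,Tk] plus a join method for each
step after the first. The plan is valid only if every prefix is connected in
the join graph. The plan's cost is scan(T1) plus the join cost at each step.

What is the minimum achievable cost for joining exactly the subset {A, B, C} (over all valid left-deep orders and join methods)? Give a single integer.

Selinger DP over subsets of {A,B,C}:
  {C}: scan cost=400, card=400
  {A}: scan cost=120, card=120
  {B}: scan cost=500, card=500
  {AC}: card=8000; try (A,hash)→2480, (C,merge)→5080, (A,merge)→5360, (C,hash)→7440, (C,nl)→48120, (A,nl)→48400; best=2480 via (A,hash)
  {AB}: card=30000; try (A,hash)→2680, (B,merge)→6080, (A,merge)→6460, (B,hash)→9240, (B,nl)→60120, (A,nl)→60500; best=2680 via (A,hash)
  {ABC}: card=2000000; try (B,hash)→19480, (C,hash)→39880, (B,merge)→119480, (C,merge)→486680, (B,nl)→4002480, (C,nl)→12002680; best=19480 via (B,hash)

19480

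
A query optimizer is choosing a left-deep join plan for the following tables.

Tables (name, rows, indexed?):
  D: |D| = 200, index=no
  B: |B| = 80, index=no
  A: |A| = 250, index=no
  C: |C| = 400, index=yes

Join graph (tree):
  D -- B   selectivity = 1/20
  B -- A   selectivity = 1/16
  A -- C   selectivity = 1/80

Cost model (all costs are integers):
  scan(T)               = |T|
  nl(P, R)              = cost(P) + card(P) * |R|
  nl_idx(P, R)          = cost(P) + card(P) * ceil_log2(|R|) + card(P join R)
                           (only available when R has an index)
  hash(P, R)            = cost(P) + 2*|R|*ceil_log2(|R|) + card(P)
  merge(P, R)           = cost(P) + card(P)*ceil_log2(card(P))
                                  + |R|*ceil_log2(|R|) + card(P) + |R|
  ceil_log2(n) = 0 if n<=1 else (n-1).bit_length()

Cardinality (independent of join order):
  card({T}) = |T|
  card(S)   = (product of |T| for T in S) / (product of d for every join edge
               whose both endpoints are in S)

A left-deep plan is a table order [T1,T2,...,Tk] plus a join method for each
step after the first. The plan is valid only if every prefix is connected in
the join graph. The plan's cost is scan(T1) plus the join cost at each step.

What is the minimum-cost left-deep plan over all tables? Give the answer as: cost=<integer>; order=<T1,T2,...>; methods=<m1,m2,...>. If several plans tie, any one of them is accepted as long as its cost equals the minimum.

Selinger DP (subsets sized 1..n):
  {D}: scan cost=200, card=200
  {B}: scan cost=80, card=80
  {A}: scan cost=250, card=250
  {C}: scan cost=400, card=400
  {BD}: card=800; try (B,hash)→1520, (D,merge)→2520, (B,merge)→2640, (D,hash)→3360, (D,nl)→16080, (B,nl)→16200; best=1520 via (B,hash)
  {AB}: card=1250; try (B,hash)→1620, (A,merge)→2970, (B,merge)→3140, (A,hash)→4160, (A,nl)→20080, (B,nl)→20250; best=1620 via (B,hash)
  {AC}: card=1250; try (C,nl_idx)→3750, (A,hash)→4800, (C,merge)→6500, (A,merge)→6650, (C,hash)→7700, (C,nl)→100250 …(+1); best=3750 via (C,nl_idx)
  {ABD}: card=12500; try (D,hash)→6070, (A,hash)→6320, (A,merge)→12570, (D,merge)→18420, (A,nl)→201520, (D,nl)→251620; best=6070 via (D,hash)
  {ABC}: card=6250; try (B,hash)→6120, (C,hash)→10070, (C,nl_idx)→19120, (B,merge)→19390, (C,merge)→20620, (B,nl)→103750 …(+1); best=6120 via (B,hash)
  {ABCD}: card=62500; try (D,hash)→15570, (C,hash)→25770, (D,merge)→95420, (C,nl_idx)→181070, (C,merge)→197570, (D,nl)→1256120 …(+1); best=15570 via (D,hash)

cost=15570; order=A,C,B,D; methods=nl_idx,hash,hash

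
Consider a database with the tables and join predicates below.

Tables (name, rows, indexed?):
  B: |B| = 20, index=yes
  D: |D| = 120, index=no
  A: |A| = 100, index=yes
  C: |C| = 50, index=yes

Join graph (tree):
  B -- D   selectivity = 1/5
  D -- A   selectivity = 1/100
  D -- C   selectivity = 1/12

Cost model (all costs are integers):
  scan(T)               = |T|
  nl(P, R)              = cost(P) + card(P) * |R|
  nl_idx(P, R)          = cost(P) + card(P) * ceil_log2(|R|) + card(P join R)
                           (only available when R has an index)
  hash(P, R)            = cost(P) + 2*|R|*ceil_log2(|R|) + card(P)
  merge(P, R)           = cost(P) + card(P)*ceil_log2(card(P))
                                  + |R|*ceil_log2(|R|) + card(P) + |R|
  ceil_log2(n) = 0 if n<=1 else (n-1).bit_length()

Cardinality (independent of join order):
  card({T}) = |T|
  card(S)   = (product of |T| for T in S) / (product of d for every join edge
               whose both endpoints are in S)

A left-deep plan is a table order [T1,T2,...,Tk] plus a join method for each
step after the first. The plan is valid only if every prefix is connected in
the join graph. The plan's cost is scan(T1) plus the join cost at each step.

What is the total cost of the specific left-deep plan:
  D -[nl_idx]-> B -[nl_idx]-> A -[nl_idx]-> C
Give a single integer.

9920

step 1: scan D: cost=120, card=120
step 2: join B via nl_idx
    card(P join B) = 120*20/(5) = 480
    cost = 120 + 120*5 + 480 = 1200
step 3: join A via nl_idx
    card(P join A) = 480*100/(100) = 480
    cost = 1200 + 480*7 + 480 = 5040
step 4: join C via nl_idx
    card(P join C) = 480*50/(12) = 2000
    cost = 5040 + 480*6 + 2000 = 9920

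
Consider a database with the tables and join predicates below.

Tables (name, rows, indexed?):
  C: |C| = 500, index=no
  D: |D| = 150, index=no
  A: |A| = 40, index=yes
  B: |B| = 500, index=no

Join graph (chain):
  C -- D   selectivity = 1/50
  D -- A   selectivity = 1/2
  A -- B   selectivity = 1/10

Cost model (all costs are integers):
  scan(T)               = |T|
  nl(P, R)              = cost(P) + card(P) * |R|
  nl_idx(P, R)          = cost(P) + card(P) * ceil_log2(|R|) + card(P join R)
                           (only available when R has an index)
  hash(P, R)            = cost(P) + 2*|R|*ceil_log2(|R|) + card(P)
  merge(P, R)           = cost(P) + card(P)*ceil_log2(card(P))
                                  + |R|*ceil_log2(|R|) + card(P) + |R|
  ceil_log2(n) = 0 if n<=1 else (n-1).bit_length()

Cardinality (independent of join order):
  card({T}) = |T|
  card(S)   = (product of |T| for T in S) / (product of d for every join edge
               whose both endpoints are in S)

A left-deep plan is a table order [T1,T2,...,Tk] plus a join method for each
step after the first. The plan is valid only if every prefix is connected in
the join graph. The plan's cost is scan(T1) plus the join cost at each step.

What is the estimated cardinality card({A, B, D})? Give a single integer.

Tables in S: A(40), B(500), D(150)
Edges inside S: D-A(d=2), A-B(d=10)
numerator = 40 * 500 * 150 = 3000000
denominator = 2 * 10 = 20
card(S) = 3000000 / 20 = 150000

150000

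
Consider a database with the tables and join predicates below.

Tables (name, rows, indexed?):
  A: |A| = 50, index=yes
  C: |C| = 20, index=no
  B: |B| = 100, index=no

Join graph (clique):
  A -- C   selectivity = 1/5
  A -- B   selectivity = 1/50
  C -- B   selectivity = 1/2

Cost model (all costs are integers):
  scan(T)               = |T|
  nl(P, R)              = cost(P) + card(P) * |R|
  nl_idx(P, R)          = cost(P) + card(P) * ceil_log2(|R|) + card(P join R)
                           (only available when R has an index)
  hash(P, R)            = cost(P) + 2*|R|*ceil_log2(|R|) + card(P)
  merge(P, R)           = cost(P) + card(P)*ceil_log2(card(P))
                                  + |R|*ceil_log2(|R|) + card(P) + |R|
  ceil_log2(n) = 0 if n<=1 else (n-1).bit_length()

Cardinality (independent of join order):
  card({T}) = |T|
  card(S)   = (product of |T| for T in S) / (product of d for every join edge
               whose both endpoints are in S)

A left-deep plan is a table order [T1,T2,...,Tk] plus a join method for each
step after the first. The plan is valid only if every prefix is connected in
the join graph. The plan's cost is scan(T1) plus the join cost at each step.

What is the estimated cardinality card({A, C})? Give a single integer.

200

Tables in S: A(50), C(20)
Edges inside S: A-C(d=5)
numerator = 50 * 20 = 1000
denominator = 5 = 5
card(S) = 1000 / 5 = 200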